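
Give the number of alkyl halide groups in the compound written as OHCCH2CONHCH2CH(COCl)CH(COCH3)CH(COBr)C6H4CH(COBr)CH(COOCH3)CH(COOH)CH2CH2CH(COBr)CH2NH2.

Working along the chain:
  OHC: terminal –CHO: carbonyl C bonded to H and C → aldehyde.
  CH2CONHCH2: –C(=O)–N– linkage → amide (the N is not an amine).
  CH(COCl): pendant –C(=O)X: carbonyl C bonded to C and halogen → acyl halide.
  CH(COCH3): pendant –COCH3: carbonyl C bonded to two carbons → ketone.
  CH(COBr): pendant –C(=O)X: carbonyl C bonded to C and halogen → acyl halide.
  C6H4: para-disubstituted benzene ring → arene.
  CH(COBr): pendant –C(=O)X: carbonyl C bonded to C and halogen → acyl halide.
  CH(COOCH3): pendant –COOCH3: carbonyl C bonded to C and –OCH3 → ester.
  CH(COOH): pendant –COOH: carbonyl C bonded to C and –OH → carboxylic acid.
  CH(COBr): pendant –C(=O)X: carbonyl C bonded to C and halogen → acyl halide.
  CH2NH2: –NH2 on an sp³ carbon with no adjacent C=O → amine.
No segment is a alkyl halide: CH(COCl) is acyl halide, not alkyl halide; CH(COBr) is acyl halide, not alkyl halide; CH(COBr) is acyl halide, not alkyl halide. → 0.

0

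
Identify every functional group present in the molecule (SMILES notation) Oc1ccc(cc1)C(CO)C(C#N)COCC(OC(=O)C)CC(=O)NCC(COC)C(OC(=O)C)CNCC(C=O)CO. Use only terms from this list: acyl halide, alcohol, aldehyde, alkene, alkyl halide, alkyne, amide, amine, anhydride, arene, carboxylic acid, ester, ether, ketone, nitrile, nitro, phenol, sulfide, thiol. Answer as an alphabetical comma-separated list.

Working along the chain:
  HOC6H4: –OH attached directly to an aromatic ring → phenol (not alcohol); the ring itself is an arene.
  CH(CH2OH): pendant –CH2OH on an sp³ backbone C → alcohol.
  CH(CN): pendant –C≡N: nitrile.
  CH2OCH2: C–O–C with sp³ carbons on both sides and no adjacent C=O → ether.
  CH(OCOCH3): pendant –OC(=O)CH3: an acyloxy group → ester.
  CH2CONHCH2: –C(=O)–N– linkage → amide (the N is not an amine).
  CH(CH2OCH3): pendant –CH2OCH3: C–O–C linkage → ether.
  CH(OCOCH3): pendant –OC(=O)CH3: an acyloxy group → ester.
  CH2NHCH2: C–N–C with sp³ carbons and no adjacent C=O → amine (secondary).
  CH(CHO): pendant –CHO: carbonyl C bonded to C and H → aldehyde.
  CH2OH: –OH on an sp³ carbon → alcohol.

alcohol, aldehyde, amide, amine, arene, ester, ether, nitrile, phenol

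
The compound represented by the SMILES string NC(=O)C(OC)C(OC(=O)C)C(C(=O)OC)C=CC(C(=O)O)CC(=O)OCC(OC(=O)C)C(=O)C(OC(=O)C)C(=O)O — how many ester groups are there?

5

Working along the chain:
  H2NCO: –C(=O)NH2: carbonyl C bonded to C and to N → amide (the N is not a separate amine).
  CH(OCH3): pendant –OCH3: C–O–C with sp³ C, no adjacent C=O → ether.
  CH(OCOCH3): pendant –OC(=O)CH3: an acyloxy group → ester.
  CH(COOCH3): pendant –COOCH3: carbonyl C bonded to C and –OCH3 → ester.
  CH=CH: C=C double bond → alkene.
  CH(COOH): pendant –COOH: carbonyl C bonded to C and –OH → carboxylic acid.
  CH2COOCH2: –C(=O)–O–C with C on the carbonyl side → ester.
  CH(OCOCH3): pendant –OC(=O)CH3: an acyloxy group → ester.
  CO: –C(=O)– with carbon on both sides → ketone.
  CH(OCOCH3): pendant –OC(=O)CH3: an acyloxy group → ester.
  COOH: –COOH: carbonyl C bonded to –OH and C → carboxylic acid (the –OH is not a separate alcohol).
Ester appears at: CH(OCOCH3), CH(COOCH3), CH2COOCH2, CH(OCOCH3), CH(OCOCH3) → 5.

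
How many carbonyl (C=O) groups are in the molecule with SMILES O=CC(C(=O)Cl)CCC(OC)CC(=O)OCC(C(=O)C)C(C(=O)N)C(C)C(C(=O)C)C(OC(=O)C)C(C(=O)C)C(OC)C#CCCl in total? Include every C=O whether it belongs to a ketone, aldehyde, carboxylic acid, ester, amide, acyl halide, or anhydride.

8

OHC: aldehyde, 1 C=O (running total 1).
CH(COCl): acyl halide, 1 C=O (running total 2).
CH2COOCH2: ester, 1 C=O (running total 3).
CH(COCH3): ketone, 1 C=O (running total 4).
CH(CONH2): amide, 1 C=O (running total 5).
CH(COCH3): ketone, 1 C=O (running total 6).
CH(OCOCH3): ester, 1 C=O (running total 7).
CH(COCH3): ketone, 1 C=O (running total 8).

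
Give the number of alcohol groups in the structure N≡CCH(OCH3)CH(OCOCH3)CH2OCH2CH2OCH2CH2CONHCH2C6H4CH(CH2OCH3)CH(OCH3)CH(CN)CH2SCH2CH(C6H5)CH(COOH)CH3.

Taking each segment in turn:
  N≡C: N≡C–: carbon triple-bonded to nitrogen → nitrile.
  CH(OCH3): pendant –OCH3: C–O–C with sp³ C, no adjacent C=O → ether.
  CH(OCOCH3): pendant –OC(=O)CH3: an acyloxy group → ester.
  CH2OCH2: C–O–C with sp³ carbons on both sides and no adjacent C=O → ether.
  CH2OCH2: C–O–C with sp³ carbons on both sides and no adjacent C=O → ether.
  CH2CONHCH2: –C(=O)–N– linkage → amide (the N is not an amine).
  C6H4: para-disubstituted benzene ring → arene.
  CH(CH2OCH3): pendant –CH2OCH3: C–O–C linkage → ether.
  CH(OCH3): pendant –OCH3: C–O–C with sp³ C, no adjacent C=O → ether.
  CH(CN): pendant –C≡N: nitrile.
  CH2SCH2: C–S–C linkage → sulfide (thioether).
  CH(C6H5): pendant –C6H5: benzene ring → arene.
  CH(COOH): pendant –COOH: carbonyl C bonded to C and –OH → carboxylic acid.
No segment is a alcohol: CH(OCH3) is ether, not alcohol; CH2OCH2 is ether, not alcohol; CH2OCH2 is ether, not alcohol. → 0.

0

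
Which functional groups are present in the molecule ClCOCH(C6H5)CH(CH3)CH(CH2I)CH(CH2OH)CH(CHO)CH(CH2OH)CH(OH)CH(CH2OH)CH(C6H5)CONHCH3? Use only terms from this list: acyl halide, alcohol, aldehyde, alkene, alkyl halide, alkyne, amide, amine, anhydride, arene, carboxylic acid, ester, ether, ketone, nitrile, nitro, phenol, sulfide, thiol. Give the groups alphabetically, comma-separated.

Working along the chain:
  ClCO: –C(=O)Cl: carbonyl C bonded to C and to a halogen → acyl halide (not alkyl halide).
  CH(C6H5): pendant –C6H5: benzene ring → arene.
  CH(CH2I): pendant –CH2X: halogen on sp³ carbon → alkyl halide.
  CH(CH2OH): pendant –CH2OH on an sp³ backbone C → alcohol.
  CH(CHO): pendant –CHO: carbonyl C bonded to C and H → aldehyde.
  CH(CH2OH): pendant –CH2OH on an sp³ backbone C → alcohol.
  CH(OH): –OH on an sp³ carbon → alcohol (secondary).
  CH(CH2OH): pendant –CH2OH on an sp³ backbone C → alcohol.
  CH(C6H5): pendant –C6H5: benzene ring → arene.
  CONHCH3: –C(=O)NHCH3: carbonyl C bonded to C and to N → amide (the N is not an amine).

acyl halide, alcohol, aldehyde, alkyl halide, amide, arene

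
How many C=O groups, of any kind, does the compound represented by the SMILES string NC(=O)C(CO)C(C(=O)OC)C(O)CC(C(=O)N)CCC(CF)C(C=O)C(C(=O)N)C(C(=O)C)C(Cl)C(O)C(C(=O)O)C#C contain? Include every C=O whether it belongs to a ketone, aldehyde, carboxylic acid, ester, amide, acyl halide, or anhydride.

H2NCO: amide, 1 C=O (running total 1).
CH(COOCH3): ester, 1 C=O (running total 2).
CH(CONH2): amide, 1 C=O (running total 3).
CH(CHO): aldehyde, 1 C=O (running total 4).
CH(CONH2): amide, 1 C=O (running total 5).
CH(COCH3): ketone, 1 C=O (running total 6).
CH(COOH): carboxylic acid, 1 C=O (running total 7).

7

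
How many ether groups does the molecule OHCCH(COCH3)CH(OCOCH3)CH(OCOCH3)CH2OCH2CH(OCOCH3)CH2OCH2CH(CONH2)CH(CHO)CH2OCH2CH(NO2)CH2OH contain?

3

Taking each segment in turn:
  OHC: terminal –CHO: carbonyl C bonded to H and C → aldehyde.
  CH(COCH3): pendant –COCH3: carbonyl C bonded to two carbons → ketone.
  CH(OCOCH3): pendant –OC(=O)CH3: an acyloxy group → ester.
  CH(OCOCH3): pendant –OC(=O)CH3: an acyloxy group → ester.
  CH2OCH2: C–O–C with sp³ carbons on both sides and no adjacent C=O → ether.
  CH(OCOCH3): pendant –OC(=O)CH3: an acyloxy group → ester.
  CH2OCH2: C–O–C with sp³ carbons on both sides and no adjacent C=O → ether.
  CH(CONH2): pendant –CONH2: carbonyl C bonded to C and N → amide.
  CH(CHO): pendant –CHO: carbonyl C bonded to C and H → aldehyde.
  CH2OCH2: C–O–C with sp³ carbons on both sides and no adjacent C=O → ether.
  CH(NO2): –NO2 on an sp³ carbon → nitro (the N=O is not a carbonyl).
  CH2OH: –OH on an sp³ carbon → alcohol.
Ether appears at: CH2OCH2, CH2OCH2, CH2OCH2 → 3.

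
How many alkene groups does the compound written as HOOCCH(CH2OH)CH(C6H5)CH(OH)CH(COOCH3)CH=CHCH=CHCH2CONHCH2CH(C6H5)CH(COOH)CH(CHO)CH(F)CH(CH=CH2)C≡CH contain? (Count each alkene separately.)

3

Taking each segment in turn:
  HOOC: –COOH: carbonyl C bonded to –OH and C → carboxylic acid (the –OH is not a separate alcohol).
  CH(CH2OH): pendant –CH2OH on an sp³ backbone C → alcohol.
  CH(C6H5): pendant –C6H5: benzene ring → arene.
  CH(OH): –OH on an sp³ carbon → alcohol (secondary).
  CH(COOCH3): pendant –COOCH3: carbonyl C bonded to C and –OCH3 → ester.
  CH=CH: C=C double bond → alkene.
  CH=CH: C=C double bond → alkene.
  CH2CONHCH2: –C(=O)–N– linkage → amide (the N is not an amine).
  CH(C6H5): pendant –C6H5: benzene ring → arene.
  CH(COOH): pendant –COOH: carbonyl C bonded to C and –OH → carboxylic acid.
  CH(CHO): pendant –CHO: carbonyl C bonded to C and H → aldehyde.
  CH(F): halogen on an sp³ carbon → alkyl halide.
  CH(CH=CH2): pendant –CH=CH2: C=C double bond → alkene.
  C≡CH: C≡C triple bond → alkyne.
Alkene appears at: CH=CH, CH=CH, CH(CH=CH2) → 3.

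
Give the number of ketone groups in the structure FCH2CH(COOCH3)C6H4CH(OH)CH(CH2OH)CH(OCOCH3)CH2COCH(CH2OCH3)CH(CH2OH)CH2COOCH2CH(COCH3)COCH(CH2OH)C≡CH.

3

Reading the structure from left to right:
  FCH2: halogen on an sp³ carbon → alkyl halide.
  CH(COOCH3): pendant –COOCH3: carbonyl C bonded to C and –OCH3 → ester.
  C6H4: para-disubstituted benzene ring → arene.
  CH(OH): –OH on an sp³ carbon → alcohol (secondary).
  CH(CH2OH): pendant –CH2OH on an sp³ backbone C → alcohol.
  CH(OCOCH3): pendant –OC(=O)CH3: an acyloxy group → ester.
  CO: –C(=O)– with carbon on both sides → ketone.
  CH(CH2OCH3): pendant –CH2OCH3: C–O–C linkage → ether.
  CH(CH2OH): pendant –CH2OH on an sp³ backbone C → alcohol.
  CH2COOCH2: –C(=O)–O–C with C on the carbonyl side → ester.
  CH(COCH3): pendant –COCH3: carbonyl C bonded to two carbons → ketone.
  CO: –C(=O)– with carbon on both sides → ketone.
  CH(CH2OH): pendant –CH2OH on an sp³ backbone C → alcohol.
  C≡CH: C≡C triple bond → alkyne.
Ketone appears at: CO, CH(COCH3), CO → 3.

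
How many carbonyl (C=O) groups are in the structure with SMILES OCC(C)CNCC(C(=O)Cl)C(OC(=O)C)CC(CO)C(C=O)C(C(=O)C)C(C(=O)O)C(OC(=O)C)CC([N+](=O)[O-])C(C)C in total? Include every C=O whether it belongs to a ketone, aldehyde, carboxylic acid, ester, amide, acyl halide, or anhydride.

6

CH(COCl): acyl halide, 1 C=O (running total 1).
CH(OCOCH3): ester, 1 C=O (running total 2).
CH(CHO): aldehyde, 1 C=O (running total 3).
CH(COCH3): ketone, 1 C=O (running total 4).
CH(COOH): carboxylic acid, 1 C=O (running total 5).
CH(OCOCH3): ester, 1 C=O (running total 6).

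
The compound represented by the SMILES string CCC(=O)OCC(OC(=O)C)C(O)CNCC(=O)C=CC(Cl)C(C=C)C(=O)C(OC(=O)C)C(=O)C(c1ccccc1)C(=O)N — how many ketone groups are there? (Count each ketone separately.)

Working along the chain:
  CH2COOCH2: –C(=O)–O–C with C on the carbonyl side → ester.
  CH(OCOCH3): pendant –OC(=O)CH3: an acyloxy group → ester.
  CH(OH): –OH on an sp³ carbon → alcohol (secondary).
  CH2NHCH2: C–N–C with sp³ carbons and no adjacent C=O → amine (secondary).
  CO: –C(=O)– with carbon on both sides → ketone.
  CH=CH: C=C double bond → alkene.
  CH(Cl): halogen on an sp³ carbon → alkyl halide.
  CH(CH=CH2): pendant –CH=CH2: C=C double bond → alkene.
  CO: –C(=O)– with carbon on both sides → ketone.
  CH(OCOCH3): pendant –OC(=O)CH3: an acyloxy group → ester.
  CO: –C(=O)– with carbon on both sides → ketone.
  CH(C6H5): pendant –C6H5: benzene ring → arene.
  CONH2: –C(=O)NH2: carbonyl C bonded to C and to N → amide (the N is not a separate amine).
Ketone appears at: CO, CO, CO → 3.

3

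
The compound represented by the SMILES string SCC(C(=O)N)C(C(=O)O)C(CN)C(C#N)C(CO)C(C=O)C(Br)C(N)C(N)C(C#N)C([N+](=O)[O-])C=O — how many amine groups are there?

3

Taking each segment in turn:
  HSCH2: –SH on an sp³ carbon → thiol.
  CH(CONH2): pendant –CONH2: carbonyl C bonded to C and N → amide.
  CH(COOH): pendant –COOH: carbonyl C bonded to C and –OH → carboxylic acid.
  CH(CH2NH2): pendant –CH2NH2: N on sp³ C, no adjacent C=O → amine.
  CH(CN): pendant –C≡N: nitrile.
  CH(CH2OH): pendant –CH2OH on an sp³ backbone C → alcohol.
  CH(CHO): pendant –CHO: carbonyl C bonded to C and H → aldehyde.
  CH(Br): halogen on an sp³ carbon → alkyl halide.
  CH(NH2): –NH2 on an sp³ carbon with no adjacent C=O → amine.
  CH(NH2): –NH2 on an sp³ carbon with no adjacent C=O → amine.
  CH(CN): pendant –C≡N: nitrile.
  CH(NO2): –NO2 on an sp³ carbon → nitro (the N=O is not a carbonyl).
  CHO: terminal –CHO: carbonyl C bonded to H and C → aldehyde.
Amine appears at: CH(CH2NH2), CH(NH2), CH(NH2) → 3.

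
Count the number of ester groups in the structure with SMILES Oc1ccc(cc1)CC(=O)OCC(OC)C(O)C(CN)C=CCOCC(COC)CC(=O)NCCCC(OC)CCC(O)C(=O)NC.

–OH attached directly to an aromatic ring → phenol (not alcohol); the ring itself is an arene.
–C(=O)–O–C with C on the carbonyl side → ester.
pendant –OCH3: C–O–C with sp³ C, no adjacent C=O → ether.
–OH on an sp³ carbon → alcohol (secondary).
pendant –CH2NH2: N on sp³ C, no adjacent C=O → amine.
C=C double bond → alkene.
C–O–C with sp³ carbons on both sides and no adjacent C=O → ether.
pendant –CH2OCH3: C–O–C linkage → ether.
–C(=O)–N– linkage → amide (the N is not an amine).
pendant –OCH3: C–O–C with sp³ C, no adjacent C=O → ether.
–OH on an sp³ carbon → alcohol (secondary).
–C(=O)NHCH3: carbonyl C bonded to C and to N → amide (the N is not an amine).
Ester appears at: CH2COOCH2 → 1.

1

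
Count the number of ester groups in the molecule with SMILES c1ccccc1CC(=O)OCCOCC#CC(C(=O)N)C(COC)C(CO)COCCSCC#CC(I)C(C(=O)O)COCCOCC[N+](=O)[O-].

C6H5– phenyl ring → arene.
–C(=O)–O–C with C on the carbonyl side → ester.
C–O–C with sp³ carbons on both sides and no adjacent C=O → ether.
C≡C triple bond → alkyne.
pendant –CONH2: carbonyl C bonded to C and N → amide.
pendant –CH2OCH3: C–O–C linkage → ether.
pendant –CH2OH on an sp³ backbone C → alcohol.
C–O–C with sp³ carbons on both sides and no adjacent C=O → ether.
C–S–C linkage → sulfide (thioether).
C≡C triple bond → alkyne.
halogen on an sp³ carbon → alkyl halide.
pendant –COOH: carbonyl C bonded to C and –OH → carboxylic acid.
C–O–C with sp³ carbons on both sides and no adjacent C=O → ether.
C–O–C with sp³ carbons on both sides and no adjacent C=O → ether.
–NO2 on carbon → nitro group.
Ester appears at: CH2COOCH2 → 1.

1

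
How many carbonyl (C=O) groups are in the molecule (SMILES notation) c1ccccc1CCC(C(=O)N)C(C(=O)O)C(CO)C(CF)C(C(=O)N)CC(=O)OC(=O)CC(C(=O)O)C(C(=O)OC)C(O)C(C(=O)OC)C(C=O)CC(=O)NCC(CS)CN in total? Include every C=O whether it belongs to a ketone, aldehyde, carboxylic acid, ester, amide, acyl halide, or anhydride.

CH(CONH2): amide, 1 C=O (running total 1).
CH(COOH): carboxylic acid, 1 C=O (running total 2).
CH(CONH2): amide, 1 C=O (running total 3).
CH2CO-O-COCH2: anhydride, 2 C=O (running total 5).
CH(COOH): carboxylic acid, 1 C=O (running total 6).
CH(COOCH3): ester, 1 C=O (running total 7).
CH(COOCH3): ester, 1 C=O (running total 8).
CH(CHO): aldehyde, 1 C=O (running total 9).
CH2CONHCH2: amide, 1 C=O (running total 10).

10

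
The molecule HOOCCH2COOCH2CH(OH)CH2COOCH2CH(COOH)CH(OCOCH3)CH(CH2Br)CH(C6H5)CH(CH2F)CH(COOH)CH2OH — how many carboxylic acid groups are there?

3

Working along the chain:
  HOOC: –COOH: carbonyl C bonded to –OH and C → carboxylic acid (the –OH is not a separate alcohol).
  CH2COOCH2: –C(=O)–O–C with C on the carbonyl side → ester.
  CH(OH): –OH on an sp³ carbon → alcohol (secondary).
  CH2COOCH2: –C(=O)–O–C with C on the carbonyl side → ester.
  CH(COOH): pendant –COOH: carbonyl C bonded to C and –OH → carboxylic acid.
  CH(OCOCH3): pendant –OC(=O)CH3: an acyloxy group → ester.
  CH(CH2Br): pendant –CH2X: halogen on sp³ carbon → alkyl halide.
  CH(C6H5): pendant –C6H5: benzene ring → arene.
  CH(CH2F): pendant –CH2X: halogen on sp³ carbon → alkyl halide.
  CH(COOH): pendant –COOH: carbonyl C bonded to C and –OH → carboxylic acid.
  CH2OH: –OH on an sp³ carbon → alcohol.
Carboxylic acid appears at: HOOC, CH(COOH), CH(COOH) → 3.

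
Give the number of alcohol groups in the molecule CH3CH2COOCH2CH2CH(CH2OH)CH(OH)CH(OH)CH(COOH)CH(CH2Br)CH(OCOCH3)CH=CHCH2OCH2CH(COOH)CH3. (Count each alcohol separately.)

–C(=O)–O–C with C on the carbonyl side → ester.
pendant –CH2OH on an sp³ backbone C → alcohol.
–OH on an sp³ carbon → alcohol (secondary).
–OH on an sp³ carbon → alcohol (secondary).
pendant –COOH: carbonyl C bonded to C and –OH → carboxylic acid.
pendant –CH2X: halogen on sp³ carbon → alkyl halide.
pendant –OC(=O)CH3: an acyloxy group → ester.
C=C double bond → alkene.
C–O–C with sp³ carbons on both sides and no adjacent C=O → ether.
pendant –COOH: carbonyl C bonded to C and –OH → carboxylic acid.
Alcohol appears at: CH(CH2OH), CH(OH), CH(OH) → 3.

3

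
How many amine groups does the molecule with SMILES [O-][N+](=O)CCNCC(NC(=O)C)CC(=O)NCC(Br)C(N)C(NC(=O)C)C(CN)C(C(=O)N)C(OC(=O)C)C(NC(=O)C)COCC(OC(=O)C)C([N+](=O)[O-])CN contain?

Reading the structure from left to right:
  O2NCH2: –NO2 on carbon → nitro group.
  CH2NHCH2: C–N–C with sp³ carbons and no adjacent C=O → amine (secondary).
  CH(NHCOCH3): pendant –NHC(=O)CH3: N bonded to a carbonyl → amide (not amine).
  CH2CONHCH2: –C(=O)–N– linkage → amide (the N is not an amine).
  CH(Br): halogen on an sp³ carbon → alkyl halide.
  CH(NH2): –NH2 on an sp³ carbon with no adjacent C=O → amine.
  CH(NHCOCH3): pendant –NHC(=O)CH3: N bonded to a carbonyl → amide (not amine).
  CH(CH2NH2): pendant –CH2NH2: N on sp³ C, no adjacent C=O → amine.
  CH(CONH2): pendant –CONH2: carbonyl C bonded to C and N → amide.
  CH(OCOCH3): pendant –OC(=O)CH3: an acyloxy group → ester.
  CH(NHCOCH3): pendant –NHC(=O)CH3: N bonded to a carbonyl → amide (not amine).
  CH2OCH2: C–O–C with sp³ carbons on both sides and no adjacent C=O → ether.
  CH(OCOCH3): pendant –OC(=O)CH3: an acyloxy group → ester.
  CH(NO2): –NO2 on an sp³ carbon → nitro (the N=O is not a carbonyl).
  CH2NH2: –NH2 on an sp³ carbon with no adjacent C=O → amine.
Amine appears at: CH2NHCH2, CH(NH2), CH(CH2NH2), CH2NH2 → 4.

4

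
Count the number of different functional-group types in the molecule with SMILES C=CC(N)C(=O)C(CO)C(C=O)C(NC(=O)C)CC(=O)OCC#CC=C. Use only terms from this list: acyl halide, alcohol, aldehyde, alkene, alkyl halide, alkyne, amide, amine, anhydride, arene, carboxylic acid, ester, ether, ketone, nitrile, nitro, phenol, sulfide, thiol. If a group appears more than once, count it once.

C=C double bond → alkene.
–NH2 on an sp³ carbon with no adjacent C=O → amine.
–C(=O)– with carbon on both sides → ketone.
pendant –CH2OH on an sp³ backbone C → alcohol.
pendant –CHO: carbonyl C bonded to C and H → aldehyde.
pendant –NHC(=O)CH3: N bonded to a carbonyl → amide (not amine).
–C(=O)–O–C with C on the carbonyl side → ester.
C≡C triple bond → alkyne.
C=C double bond → alkene.
Distinct types present: alcohol, aldehyde, alkene, alkyne, amide, amine, ester, ketone.

8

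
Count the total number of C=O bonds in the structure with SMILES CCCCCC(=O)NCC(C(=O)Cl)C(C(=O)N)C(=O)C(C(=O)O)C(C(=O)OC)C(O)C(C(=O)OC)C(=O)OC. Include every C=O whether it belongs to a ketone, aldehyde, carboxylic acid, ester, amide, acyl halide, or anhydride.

8

CH2CONHCH2: amide, 1 C=O (running total 1).
CH(COCl): acyl halide, 1 C=O (running total 2).
CH(CONH2): amide, 1 C=O (running total 3).
CO: ketone, 1 C=O (running total 4).
CH(COOH): carboxylic acid, 1 C=O (running total 5).
CH(COOCH3): ester, 1 C=O (running total 6).
CH(COOCH3): ester, 1 C=O (running total 7).
COOCH3: ester, 1 C=O (running total 8).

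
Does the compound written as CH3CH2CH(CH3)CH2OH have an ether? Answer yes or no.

no

  CH2OH: –OH on an sp³ carbon → alcohol.
The groups actually present are: alcohol.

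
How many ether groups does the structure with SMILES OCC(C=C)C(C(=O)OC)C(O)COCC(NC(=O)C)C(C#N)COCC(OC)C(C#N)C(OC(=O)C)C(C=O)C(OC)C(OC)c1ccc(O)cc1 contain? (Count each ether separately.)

5

Working along the chain:
  HOCH2: HO– on an sp³ carbon → alcohol.
  CH(CH=CH2): pendant –CH=CH2: C=C double bond → alkene.
  CH(COOCH3): pendant –COOCH3: carbonyl C bonded to C and –OCH3 → ester.
  CH(OH): –OH on an sp³ carbon → alcohol (secondary).
  CH2OCH2: C–O–C with sp³ carbons on both sides and no adjacent C=O → ether.
  CH(NHCOCH3): pendant –NHC(=O)CH3: N bonded to a carbonyl → amide (not amine).
  CH(CN): pendant –C≡N: nitrile.
  CH2OCH2: C–O–C with sp³ carbons on both sides and no adjacent C=O → ether.
  CH(OCH3): pendant –OCH3: C–O–C with sp³ C, no adjacent C=O → ether.
  CH(CN): pendant –C≡N: nitrile.
  CH(OCOCH3): pendant –OC(=O)CH3: an acyloxy group → ester.
  CH(CHO): pendant –CHO: carbonyl C bonded to C and H → aldehyde.
  CH(OCH3): pendant –OCH3: C–O–C with sp³ C, no adjacent C=O → ether.
  CH(OCH3): pendant –OCH3: C–O–C with sp³ C, no adjacent C=O → ether.
  C6H4OH: –OH attached directly to an aromatic ring → phenol (not alcohol); the ring itself is an arene.
Ether appears at: CH2OCH2, CH2OCH2, CH(OCH3), CH(OCH3), CH(OCH3) → 5.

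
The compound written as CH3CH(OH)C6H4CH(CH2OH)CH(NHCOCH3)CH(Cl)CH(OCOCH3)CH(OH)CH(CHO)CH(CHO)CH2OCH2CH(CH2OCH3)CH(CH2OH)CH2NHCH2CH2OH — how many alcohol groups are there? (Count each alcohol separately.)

5

–OH on an sp³ carbon → alcohol (secondary).
para-disubstituted benzene ring → arene.
pendant –CH2OH on an sp³ backbone C → alcohol.
pendant –NHC(=O)CH3: N bonded to a carbonyl → amide (not amine).
halogen on an sp³ carbon → alkyl halide.
pendant –OC(=O)CH3: an acyloxy group → ester.
–OH on an sp³ carbon → alcohol (secondary).
pendant –CHO: carbonyl C bonded to C and H → aldehyde.
pendant –CHO: carbonyl C bonded to C and H → aldehyde.
C–O–C with sp³ carbons on both sides and no adjacent C=O → ether.
pendant –CH2OCH3: C–O–C linkage → ether.
pendant –CH2OH on an sp³ backbone C → alcohol.
C–N–C with sp³ carbons and no adjacent C=O → amine (secondary).
–OH on an sp³ carbon → alcohol.
Alcohol appears at: CH(OH), CH(CH2OH), CH(OH), CH(CH2OH), CH2OH → 5.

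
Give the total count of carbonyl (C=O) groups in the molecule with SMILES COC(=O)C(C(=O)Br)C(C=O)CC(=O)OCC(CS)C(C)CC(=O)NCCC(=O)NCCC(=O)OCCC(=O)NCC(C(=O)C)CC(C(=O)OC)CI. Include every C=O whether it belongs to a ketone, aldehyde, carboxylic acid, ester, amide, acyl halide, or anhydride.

CH3OOC: ester, 1 C=O (running total 1).
CH(COBr): acyl halide, 1 C=O (running total 2).
CH(CHO): aldehyde, 1 C=O (running total 3).
CH2COOCH2: ester, 1 C=O (running total 4).
CH2CONHCH2: amide, 1 C=O (running total 5).
CH2CONHCH2: amide, 1 C=O (running total 6).
CH2COOCH2: ester, 1 C=O (running total 7).
CH2CONHCH2: amide, 1 C=O (running total 8).
CH(COCH3): ketone, 1 C=O (running total 9).
CH(COOCH3): ester, 1 C=O (running total 10).

10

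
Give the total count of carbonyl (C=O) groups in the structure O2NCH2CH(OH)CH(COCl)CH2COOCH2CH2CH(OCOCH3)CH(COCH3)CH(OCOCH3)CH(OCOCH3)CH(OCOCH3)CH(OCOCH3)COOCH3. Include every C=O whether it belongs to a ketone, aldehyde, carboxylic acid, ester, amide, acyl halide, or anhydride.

CH(COCl): acyl halide, 1 C=O (running total 1).
CH2COOCH2: ester, 1 C=O (running total 2).
CH(OCOCH3): ester, 1 C=O (running total 3).
CH(COCH3): ketone, 1 C=O (running total 4).
CH(OCOCH3): ester, 1 C=O (running total 5).
CH(OCOCH3): ester, 1 C=O (running total 6).
CH(OCOCH3): ester, 1 C=O (running total 7).
CH(OCOCH3): ester, 1 C=O (running total 8).
COOCH3: ester, 1 C=O (running total 9).

9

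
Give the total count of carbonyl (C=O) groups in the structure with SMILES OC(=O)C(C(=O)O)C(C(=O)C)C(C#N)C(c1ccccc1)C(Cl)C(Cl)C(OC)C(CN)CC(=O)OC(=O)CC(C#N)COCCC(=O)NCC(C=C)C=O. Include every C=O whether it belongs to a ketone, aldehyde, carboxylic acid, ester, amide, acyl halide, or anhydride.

7

HOOC: carboxylic acid, 1 C=O (running total 1).
CH(COOH): carboxylic acid, 1 C=O (running total 2).
CH(COCH3): ketone, 1 C=O (running total 3).
CH2CO-O-COCH2: anhydride, 2 C=O (running total 5).
CH2CONHCH2: amide, 1 C=O (running total 6).
CHO: aldehyde, 1 C=O (running total 7).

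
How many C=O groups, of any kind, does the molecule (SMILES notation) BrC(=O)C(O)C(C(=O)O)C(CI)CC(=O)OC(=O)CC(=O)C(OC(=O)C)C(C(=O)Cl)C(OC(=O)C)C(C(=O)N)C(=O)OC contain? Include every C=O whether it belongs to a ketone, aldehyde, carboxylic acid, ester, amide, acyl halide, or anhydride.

BrCO: acyl halide, 1 C=O (running total 1).
CH(COOH): carboxylic acid, 1 C=O (running total 2).
CH2CO-O-COCH2: anhydride, 2 C=O (running total 4).
CO: ketone, 1 C=O (running total 5).
CH(OCOCH3): ester, 1 C=O (running total 6).
CH(COCl): acyl halide, 1 C=O (running total 7).
CH(OCOCH3): ester, 1 C=O (running total 8).
CH(CONH2): amide, 1 C=O (running total 9).
COOCH3: ester, 1 C=O (running total 10).

10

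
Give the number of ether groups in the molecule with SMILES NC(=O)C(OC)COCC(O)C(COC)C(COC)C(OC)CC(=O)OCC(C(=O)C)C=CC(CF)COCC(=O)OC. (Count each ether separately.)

6

Reading the structure from left to right:
  H2NCO: –C(=O)NH2: carbonyl C bonded to C and to N → amide (the N is not a separate amine).
  CH(OCH3): pendant –OCH3: C–O–C with sp³ C, no adjacent C=O → ether.
  CH2OCH2: C–O–C with sp³ carbons on both sides and no adjacent C=O → ether.
  CH(OH): –OH on an sp³ carbon → alcohol (secondary).
  CH(CH2OCH3): pendant –CH2OCH3: C–O–C linkage → ether.
  CH(CH2OCH3): pendant –CH2OCH3: C–O–C linkage → ether.
  CH(OCH3): pendant –OCH3: C–O–C with sp³ C, no adjacent C=O → ether.
  CH2COOCH2: –C(=O)–O–C with C on the carbonyl side → ester.
  CH(COCH3): pendant –COCH3: carbonyl C bonded to two carbons → ketone.
  CH=CH: C=C double bond → alkene.
  CH(CH2F): pendant –CH2X: halogen on sp³ carbon → alkyl halide.
  CH2OCH2: C–O–C with sp³ carbons on both sides and no adjacent C=O → ether.
  COOCH3: –C(=O)OCH3: carbonyl C bonded to C and to –OCH3 → ester (not ketone + ether).
Ether appears at: CH(OCH3), CH2OCH2, CH(CH2OCH3), CH(CH2OCH3), CH(OCH3), CH2OCH2 → 6.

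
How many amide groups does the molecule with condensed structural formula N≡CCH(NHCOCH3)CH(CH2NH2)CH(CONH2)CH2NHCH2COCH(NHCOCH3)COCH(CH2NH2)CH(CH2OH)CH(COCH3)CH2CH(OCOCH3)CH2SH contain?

Reading the structure from left to right:
  N≡C: N≡C–: carbon triple-bonded to nitrogen → nitrile.
  CH(NHCOCH3): pendant –NHC(=O)CH3: N bonded to a carbonyl → amide (not amine).
  CH(CH2NH2): pendant –CH2NH2: N on sp³ C, no adjacent C=O → amine.
  CH(CONH2): pendant –CONH2: carbonyl C bonded to C and N → amide.
  CH2NHCH2: C–N–C with sp³ carbons and no adjacent C=O → amine (secondary).
  CO: –C(=O)– with carbon on both sides → ketone.
  CH(NHCOCH3): pendant –NHC(=O)CH3: N bonded to a carbonyl → amide (not amine).
  CO: –C(=O)– with carbon on both sides → ketone.
  CH(CH2NH2): pendant –CH2NH2: N on sp³ C, no adjacent C=O → amine.
  CH(CH2OH): pendant –CH2OH on an sp³ backbone C → alcohol.
  CH(COCH3): pendant –COCH3: carbonyl C bonded to two carbons → ketone.
  CH(OCOCH3): pendant –OC(=O)CH3: an acyloxy group → ester.
  CH2SH: –SH on an sp³ carbon → thiol.
Amide appears at: CH(NHCOCH3), CH(CONH2), CH(NHCOCH3) → 3.

3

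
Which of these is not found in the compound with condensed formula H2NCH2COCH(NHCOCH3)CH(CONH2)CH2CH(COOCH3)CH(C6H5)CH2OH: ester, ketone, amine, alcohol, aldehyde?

aldehyde

alcohol: present (CH2OH — –OH on an sp³ carbon → alcohol).
amine: present (H2NCH2 — –NH2 on an sp³ carbon with no adjacent C=O → amine).
ketone: present (CO — –C(=O)– with carbon on both sides → ketone).
ester: present (CH(COOCH3) — pendant –COOCH3: carbonyl C bonded to C and –OCH3 → ester).
aldehyde: absent. In CO, the carbonyl carbon is bonded to two carbons, so it is a ketone, not an aldehyde.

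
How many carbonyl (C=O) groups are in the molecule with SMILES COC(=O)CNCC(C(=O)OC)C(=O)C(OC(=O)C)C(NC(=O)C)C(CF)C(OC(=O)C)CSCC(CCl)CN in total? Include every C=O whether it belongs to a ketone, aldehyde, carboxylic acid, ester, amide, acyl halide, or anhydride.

6

CH3OOC: ester, 1 C=O (running total 1).
CH(COOCH3): ester, 1 C=O (running total 2).
CO: ketone, 1 C=O (running total 3).
CH(OCOCH3): ester, 1 C=O (running total 4).
CH(NHCOCH3): amide, 1 C=O (running total 5).
CH(OCOCH3): ester, 1 C=O (running total 6).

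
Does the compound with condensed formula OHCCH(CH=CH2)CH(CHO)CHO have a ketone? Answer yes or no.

no

terminal –CHO: carbonyl C bonded to H and C → aldehyde.
pendant –CH=CH2: C=C double bond → alkene.
pendant –CHO: carbonyl C bonded to C and H → aldehyde.
terminal –CHO: carbonyl C bonded to H and C → aldehyde.
In each of OHC, CH(CHO) and CHO, the carbonyl carbon carries an H, so it is an aldehyde, not a ketone.
The groups actually present are: aldehyde, alkene.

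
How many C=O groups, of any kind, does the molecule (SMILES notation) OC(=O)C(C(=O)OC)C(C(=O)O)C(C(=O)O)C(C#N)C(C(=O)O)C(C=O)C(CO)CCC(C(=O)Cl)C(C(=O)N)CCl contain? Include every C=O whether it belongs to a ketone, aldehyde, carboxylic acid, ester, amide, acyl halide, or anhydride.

HOOC: carboxylic acid, 1 C=O (running total 1).
CH(COOCH3): ester, 1 C=O (running total 2).
CH(COOH): carboxylic acid, 1 C=O (running total 3).
CH(COOH): carboxylic acid, 1 C=O (running total 4).
CH(COOH): carboxylic acid, 1 C=O (running total 5).
CH(CHO): aldehyde, 1 C=O (running total 6).
CH(COCl): acyl halide, 1 C=O (running total 7).
CH(CONH2): amide, 1 C=O (running total 8).

8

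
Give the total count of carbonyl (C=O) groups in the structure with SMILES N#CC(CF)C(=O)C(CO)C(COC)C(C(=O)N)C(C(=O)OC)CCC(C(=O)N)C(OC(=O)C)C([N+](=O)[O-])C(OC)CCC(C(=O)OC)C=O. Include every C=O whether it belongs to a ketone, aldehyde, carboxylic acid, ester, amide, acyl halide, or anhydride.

CO: ketone, 1 C=O (running total 1).
CH(CONH2): amide, 1 C=O (running total 2).
CH(COOCH3): ester, 1 C=O (running total 3).
CH(CONH2): amide, 1 C=O (running total 4).
CH(OCOCH3): ester, 1 C=O (running total 5).
CH(COOCH3): ester, 1 C=O (running total 6).
CHO: aldehyde, 1 C=O (running total 7).

7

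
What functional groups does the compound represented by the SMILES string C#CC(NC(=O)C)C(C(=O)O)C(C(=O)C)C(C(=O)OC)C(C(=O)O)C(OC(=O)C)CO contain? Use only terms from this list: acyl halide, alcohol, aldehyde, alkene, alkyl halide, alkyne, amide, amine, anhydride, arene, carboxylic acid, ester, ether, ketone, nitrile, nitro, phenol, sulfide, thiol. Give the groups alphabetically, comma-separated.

C≡C triple bond → alkyne.
pendant –NHC(=O)CH3: N bonded to a carbonyl → amide (not amine).
pendant –COOH: carbonyl C bonded to C and –OH → carboxylic acid.
pendant –COCH3: carbonyl C bonded to two carbons → ketone.
pendant –COOCH3: carbonyl C bonded to C and –OCH3 → ester.
pendant –COOH: carbonyl C bonded to C and –OH → carboxylic acid.
pendant –OC(=O)CH3: an acyloxy group → ester.
–OH on an sp³ carbon → alcohol.

alcohol, alkyne, amide, carboxylic acid, ester, ketone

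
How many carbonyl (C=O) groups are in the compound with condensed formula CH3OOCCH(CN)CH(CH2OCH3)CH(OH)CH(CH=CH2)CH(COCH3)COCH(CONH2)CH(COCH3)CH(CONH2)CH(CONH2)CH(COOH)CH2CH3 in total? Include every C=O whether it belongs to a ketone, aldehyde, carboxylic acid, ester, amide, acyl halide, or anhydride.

CH3OOC: ester, 1 C=O (running total 1).
CH(COCH3): ketone, 1 C=O (running total 2).
CO: ketone, 1 C=O (running total 3).
CH(CONH2): amide, 1 C=O (running total 4).
CH(COCH3): ketone, 1 C=O (running total 5).
CH(CONH2): amide, 1 C=O (running total 6).
CH(CONH2): amide, 1 C=O (running total 7).
CH(COOH): carboxylic acid, 1 C=O (running total 8).

8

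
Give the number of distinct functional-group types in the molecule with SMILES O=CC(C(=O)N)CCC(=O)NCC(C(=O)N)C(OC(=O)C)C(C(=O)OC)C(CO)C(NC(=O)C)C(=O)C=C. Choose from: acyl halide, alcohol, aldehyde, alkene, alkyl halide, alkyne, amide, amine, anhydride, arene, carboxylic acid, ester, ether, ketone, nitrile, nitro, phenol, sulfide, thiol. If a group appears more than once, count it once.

terminal –CHO: carbonyl C bonded to H and C → aldehyde.
pendant –CONH2: carbonyl C bonded to C and N → amide.
–C(=O)–N– linkage → amide (the N is not an amine).
pendant –CONH2: carbonyl C bonded to C and N → amide.
pendant –OC(=O)CH3: an acyloxy group → ester.
pendant –COOCH3: carbonyl C bonded to C and –OCH3 → ester.
pendant –CH2OH on an sp³ backbone C → alcohol.
pendant –NHC(=O)CH3: N bonded to a carbonyl → amide (not amine).
–C(=O)– with carbon on both sides → ketone.
C=C double bond → alkene.
Distinct types present: alcohol, aldehyde, alkene, amide, ester, ketone.

6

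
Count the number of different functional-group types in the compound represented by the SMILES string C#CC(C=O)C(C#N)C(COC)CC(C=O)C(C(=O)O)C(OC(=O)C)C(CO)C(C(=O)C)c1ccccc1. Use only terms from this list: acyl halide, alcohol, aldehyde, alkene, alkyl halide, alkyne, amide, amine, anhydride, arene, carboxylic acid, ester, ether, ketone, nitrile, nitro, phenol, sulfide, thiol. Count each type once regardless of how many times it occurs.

Taking each segment in turn:
  HC≡C: C≡C triple bond → alkyne.
  CH(CHO): pendant –CHO: carbonyl C bonded to C and H → aldehyde.
  CH(CN): pendant –C≡N: nitrile.
  CH(CH2OCH3): pendant –CH2OCH3: C–O–C linkage → ether.
  CH(CHO): pendant –CHO: carbonyl C bonded to C and H → aldehyde.
  CH(COOH): pendant –COOH: carbonyl C bonded to C and –OH → carboxylic acid.
  CH(OCOCH3): pendant –OC(=O)CH3: an acyloxy group → ester.
  CH(CH2OH): pendant –CH2OH on an sp³ backbone C → alcohol.
  CH(COCH3): pendant –COCH3: carbonyl C bonded to two carbons → ketone.
  C6H5: –C6H5 phenyl ring → arene.
Distinct types present: alcohol, aldehyde, alkyne, arene, carboxylic acid, ester, ether, ketone, nitrile.

9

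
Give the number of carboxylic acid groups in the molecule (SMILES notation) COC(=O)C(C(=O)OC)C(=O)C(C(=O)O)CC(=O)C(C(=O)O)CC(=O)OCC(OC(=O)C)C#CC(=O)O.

Working along the chain:
  CH3OOC: CH3O–C(=O)–: carbonyl C bonded to C and to –OCH3 → ester (not ketone + ether).
  CH(COOCH3): pendant –COOCH3: carbonyl C bonded to C and –OCH3 → ester.
  CO: –C(=O)– with carbon on both sides → ketone.
  CH(COOH): pendant –COOH: carbonyl C bonded to C and –OH → carboxylic acid.
  CO: –C(=O)– with carbon on both sides → ketone.
  CH(COOH): pendant –COOH: carbonyl C bonded to C and –OH → carboxylic acid.
  CH2COOCH2: –C(=O)–O–C with C on the carbonyl side → ester.
  CH(OCOCH3): pendant –OC(=O)CH3: an acyloxy group → ester.
  C≡C: C≡C triple bond → alkyne.
  COOH: –COOH: carbonyl C bonded to –OH and C → carboxylic acid (the –OH is not a separate alcohol).
Carboxylic acid appears at: CH(COOH), CH(COOH), COOH → 3.

3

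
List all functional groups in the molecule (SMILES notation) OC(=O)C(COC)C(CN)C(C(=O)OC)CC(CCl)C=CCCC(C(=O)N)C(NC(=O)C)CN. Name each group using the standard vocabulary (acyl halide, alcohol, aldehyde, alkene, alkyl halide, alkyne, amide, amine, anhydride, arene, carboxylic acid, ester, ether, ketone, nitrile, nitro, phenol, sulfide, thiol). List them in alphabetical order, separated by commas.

Taking each segment in turn:
  HOOC: –COOH: carbonyl C bonded to –OH and C → carboxylic acid (the –OH is not a separate alcohol).
  CH(CH2OCH3): pendant –CH2OCH3: C–O–C linkage → ether.
  CH(CH2NH2): pendant –CH2NH2: N on sp³ C, no adjacent C=O → amine.
  CH(COOCH3): pendant –COOCH3: carbonyl C bonded to C and –OCH3 → ester.
  CH(CH2Cl): pendant –CH2X: halogen on sp³ carbon → alkyl halide.
  CH=CH: C=C double bond → alkene.
  CH(CONH2): pendant –CONH2: carbonyl C bonded to C and N → amide.
  CH(NHCOCH3): pendant –NHC(=O)CH3: N bonded to a carbonyl → amide (not amine).
  CH2NH2: –NH2 on an sp³ carbon with no adjacent C=O → amine.

alkene, alkyl halide, amide, amine, carboxylic acid, ester, ether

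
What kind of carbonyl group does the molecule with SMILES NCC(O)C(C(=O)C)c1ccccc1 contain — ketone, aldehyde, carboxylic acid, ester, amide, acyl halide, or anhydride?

The carbonyl is in the CH(COCH3) segment: pendant –COCH3: carbonyl C bonded to two carbons → ketone.

ketone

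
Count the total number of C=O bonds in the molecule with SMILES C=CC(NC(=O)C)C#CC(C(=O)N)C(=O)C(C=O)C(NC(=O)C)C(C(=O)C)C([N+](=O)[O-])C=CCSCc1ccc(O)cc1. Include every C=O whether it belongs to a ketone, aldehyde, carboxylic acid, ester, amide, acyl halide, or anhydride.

CH(NHCOCH3): amide, 1 C=O (running total 1).
CH(CONH2): amide, 1 C=O (running total 2).
CO: ketone, 1 C=O (running total 3).
CH(CHO): aldehyde, 1 C=O (running total 4).
CH(NHCOCH3): amide, 1 C=O (running total 5).
CH(COCH3): ketone, 1 C=O (running total 6).

6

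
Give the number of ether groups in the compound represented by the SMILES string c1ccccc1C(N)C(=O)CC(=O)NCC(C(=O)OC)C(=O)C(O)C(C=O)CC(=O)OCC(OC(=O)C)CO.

0

Taking each segment in turn:
  C6H5: C6H5– phenyl ring → arene.
  CH(NH2): –NH2 on an sp³ carbon with no adjacent C=O → amine.
  CO: –C(=O)– with carbon on both sides → ketone.
  CH2CONHCH2: –C(=O)–N– linkage → amide (the N is not an amine).
  CH(COOCH3): pendant –COOCH3: carbonyl C bonded to C and –OCH3 → ester.
  CO: –C(=O)– with carbon on both sides → ketone.
  CH(OH): –OH on an sp³ carbon → alcohol (secondary).
  CH(CHO): pendant –CHO: carbonyl C bonded to C and H → aldehyde.
  CH2COOCH2: –C(=O)–O–C with C on the carbonyl side → ester.
  CH(OCOCH3): pendant –OC(=O)CH3: an acyloxy group → ester.
  CH2OH: –OH on an sp³ carbon → alcohol.
No segment is a ether: CH(COOCH3) is ester, not ether; CH(OH) is alcohol, not ether; CH2COOCH2 is ester, not ether. → 0.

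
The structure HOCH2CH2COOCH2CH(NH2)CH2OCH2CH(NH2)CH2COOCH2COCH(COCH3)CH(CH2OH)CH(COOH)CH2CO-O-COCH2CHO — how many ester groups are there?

Working along the chain:
  HOCH2: HO– on an sp³ carbon → alcohol.
  CH2COOCH2: –C(=O)–O–C with C on the carbonyl side → ester.
  CH(NH2): –NH2 on an sp³ carbon with no adjacent C=O → amine.
  CH2OCH2: C–O–C with sp³ carbons on both sides and no adjacent C=O → ether.
  CH(NH2): –NH2 on an sp³ carbon with no adjacent C=O → amine.
  CH2COOCH2: –C(=O)–O–C with C on the carbonyl side → ester.
  CO: –C(=O)– with carbon on both sides → ketone.
  CH(COCH3): pendant –COCH3: carbonyl C bonded to two carbons → ketone.
  CH(CH2OH): pendant –CH2OH on an sp³ backbone C → alcohol.
  CH(COOH): pendant –COOH: carbonyl C bonded to C and –OH → carboxylic acid.
  CH2CO-O-COCH2: two acyl groups sharing one oxygen, –C(=O)–O–C(=O)– → anhydride.
  CHO: terminal –CHO: carbonyl C bonded to H and C → aldehyde.
Ester appears at: CH2COOCH2, CH2COOCH2 → 2.

2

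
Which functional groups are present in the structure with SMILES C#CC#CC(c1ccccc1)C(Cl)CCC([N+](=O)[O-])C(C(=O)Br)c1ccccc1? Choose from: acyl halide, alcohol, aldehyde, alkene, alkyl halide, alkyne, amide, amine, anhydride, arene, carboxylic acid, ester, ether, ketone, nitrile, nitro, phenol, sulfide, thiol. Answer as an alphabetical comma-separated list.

Taking each segment in turn:
  HC≡C: C≡C triple bond → alkyne.
  C≡C: C≡C triple bond → alkyne.
  CH(C6H5): pendant –C6H5: benzene ring → arene.
  CH(Cl): halogen on an sp³ carbon → alkyl halide.
  CH(NO2): –NO2 on an sp³ carbon → nitro (the N=O is not a carbonyl).
  CH(COBr): pendant –C(=O)X: carbonyl C bonded to C and halogen → acyl halide.
  C6H5: –C6H5 phenyl ring → arene.

acyl halide, alkyl halide, alkyne, arene, nitro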